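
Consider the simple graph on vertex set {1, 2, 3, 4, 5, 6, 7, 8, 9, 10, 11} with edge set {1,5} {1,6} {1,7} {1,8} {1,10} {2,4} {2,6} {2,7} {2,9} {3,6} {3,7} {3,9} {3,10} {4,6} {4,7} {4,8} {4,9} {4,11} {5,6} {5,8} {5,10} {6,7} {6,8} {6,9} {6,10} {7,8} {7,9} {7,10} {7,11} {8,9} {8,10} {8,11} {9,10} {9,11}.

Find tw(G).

A width-4 tree decomposition is:
Bags: B1 = {6, 7, 8, 9, 10}  B2 = {4, 6, 7, 8, 9}  B3 = {3, 6, 7, 9, 10}  B4 = {2, 4, 6, 7, 9}  B5 = {1, 6, 7, 8, 10}  B6 = {4, 7, 8, 9, 11}  B7 = {1, 5, 6, 8, 10}
Tree: B1–B2, B1–B3, B2–B4, B1–B5, B2–B6, B5–B7
Each bag holds 5 vertices, so the decomposition has width 4, which upper-bounds the treewidth. Conversely, {4, 7, 8, 9, 11} is a clique of size 5, and the vertices of any clique must share a bag in every tree decomposition; so some bag has ≥ 5 vertices and tw(G) ≥ 4. The upper and lower bounds meet at 4, so that is the treewidth.

4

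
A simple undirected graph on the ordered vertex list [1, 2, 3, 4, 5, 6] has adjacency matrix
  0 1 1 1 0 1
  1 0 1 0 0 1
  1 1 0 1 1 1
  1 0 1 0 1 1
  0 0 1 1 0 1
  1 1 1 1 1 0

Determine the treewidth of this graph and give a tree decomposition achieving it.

Treewidth 3.
One optimal decomposition is:
Bags: B1 = {1, 3, 4, 6}  B2 = {1, 2, 3, 6}  B3 = {3, 4, 5, 6}
Tree: B1–B2, B1–B3

Every bag has size at most 4, so the width is 4 − 1 = 3 and tw(G) ≤ 3. On the other hand G contains the 4-clique {1, 2, 3, 6}. A clique must lie in a single bag of any decomposition, so no decomposition can have width below 3. The upper and lower bounds meet at 3, so that is the treewidth.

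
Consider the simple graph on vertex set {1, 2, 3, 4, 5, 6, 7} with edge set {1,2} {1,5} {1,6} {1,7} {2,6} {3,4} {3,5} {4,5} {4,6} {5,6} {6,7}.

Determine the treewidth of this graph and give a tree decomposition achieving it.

Treewidth 2.
One such decomposition:
Bags: B1 = {3, 4, 5}  B2 = {4, 5, 6}  B3 = {1, 5, 6}  B4 = {1, 6, 7}  B5 = {1, 2, 6}
Tree: B1–B2, B2–B3, B3–B4, B4–B5

Every bag has size at most 3, so the width is 3 − 1 = 2 and tw(G) ≤ 2. For the lower bound, the 3 vertices {3, 4, 5} are pairwise adjacent, and any tree decomposition puts a clique entirely inside one bag — forcing width ≥ 2. Combining the bounds, tw(G) = 2.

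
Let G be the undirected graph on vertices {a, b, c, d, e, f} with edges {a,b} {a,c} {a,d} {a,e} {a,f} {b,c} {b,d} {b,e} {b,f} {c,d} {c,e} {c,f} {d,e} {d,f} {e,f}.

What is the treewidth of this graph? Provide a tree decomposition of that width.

Treewidth 5.
One such decomposition:
Bags: B1 = {a, b, c, d, e, f}
Tree: (single bag)

With just one bag of size 6, the width is 6 − 1 = 5, so tw(G) ≤ 5. For the lower bound, the 6 vertices {a, b, c, d, e, f} are pairwise adjacent, and any tree decomposition puts a clique entirely inside one bag — forcing width ≥ 5. Combining the bounds, tw(G) = 5.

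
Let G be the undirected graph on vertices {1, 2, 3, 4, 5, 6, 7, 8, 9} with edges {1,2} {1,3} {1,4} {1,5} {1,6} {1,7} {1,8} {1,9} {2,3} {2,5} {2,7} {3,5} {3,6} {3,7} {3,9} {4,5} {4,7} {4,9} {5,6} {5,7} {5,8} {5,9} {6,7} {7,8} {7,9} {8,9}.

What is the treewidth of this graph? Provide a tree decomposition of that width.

Treewidth 4.
One such decomposition:
Bags: B1 = {1, 3, 5, 7, 9}  B2 = {1, 2, 3, 5, 7}  B3 = {1, 3, 5, 6, 7}  B4 = {1, 5, 7, 8, 9}  B5 = {1, 4, 5, 7, 9}
Tree: B1–B2, B1–B3, B1–B4, B1–B5

Every bag has size at most 5, so the width is 5 − 1 = 4 and tw(G) ≤ 4. For the lower bound, the 5 vertices {1, 5, 7, 8, 9} are pairwise adjacent, and any tree decomposition puts a clique entirely inside one bag — forcing width ≥ 4. Combining the bounds, tw(G) = 4.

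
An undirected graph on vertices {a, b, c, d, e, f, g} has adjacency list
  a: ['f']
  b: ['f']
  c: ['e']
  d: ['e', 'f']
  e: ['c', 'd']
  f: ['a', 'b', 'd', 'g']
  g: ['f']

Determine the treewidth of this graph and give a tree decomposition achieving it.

Treewidth 1.
One optimal decomposition is:
Bags: B1 = {d, f}  B2 = {b, f}  B3 = {d, e}  B4 = {a, f}  B5 = {c, e}  B6 = {f, g}
Tree: B1–B2, B1–B3, B1–B4, B3–B5, B4–B6

Every bag has size at most 2, so the width is 2 − 1 = 1 and tw(G) ≤ 1. Any graph with an edge has treewidth ≥ 1, and G has the edge f–d. Hence tw(G) = 1 exactly.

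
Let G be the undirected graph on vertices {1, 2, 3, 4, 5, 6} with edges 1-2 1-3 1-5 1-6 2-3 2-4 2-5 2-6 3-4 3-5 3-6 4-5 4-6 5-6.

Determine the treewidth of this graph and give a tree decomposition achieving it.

The largest bag has 5 vertices, giving width 4; this decomposition certifies tw(G) ≤ 4. Conversely, {1, 2, 3, 5, 6} is a clique of size 5, and the vertices of any clique must share a bag in every tree decomposition; so some bag has ≥ 5 vertices and tw(G) ≥ 4. The upper and lower bounds meet at 4, so that is the treewidth.

Treewidth 4.
Bags: B1 = {1, 2, 3, 5, 6}  B2 = {2, 3, 4, 5, 6}
Tree: B1–B2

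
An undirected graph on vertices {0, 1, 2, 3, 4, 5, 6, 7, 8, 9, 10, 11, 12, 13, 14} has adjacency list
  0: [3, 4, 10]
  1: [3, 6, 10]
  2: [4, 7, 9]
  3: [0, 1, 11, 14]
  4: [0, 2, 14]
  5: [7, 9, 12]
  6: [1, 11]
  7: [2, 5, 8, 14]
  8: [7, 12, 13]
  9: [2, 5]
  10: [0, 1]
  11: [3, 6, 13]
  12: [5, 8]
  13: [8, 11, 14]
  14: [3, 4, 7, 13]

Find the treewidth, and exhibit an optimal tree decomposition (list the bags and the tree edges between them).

Treewidth 3.
One optimal decomposition is:
Bags: B1 = {0, 1, 6, 10}  B2 = {0, 1, 3, 6}  B3 = {0, 3, 6, 11}  B4 = {0, 3, 4, 11}  B5 = {3, 4, 11, 14}  B6 = {4, 11, 13, 14}  B7 = {2, 4, 13, 14}  B8 = {2, 7, 13, 14}  B9 = {2, 7, 8, 13}  B10 = {2, 7, 8, 9}  B11 = {5, 7, 8, 9}  B12 = {5, 8, 9, 12}
Tree: B1–B2, B2–B3, B3–B4, B4–B5, B5–B6, B6–B7, B7–B8, B8–B9, B9–B10, B10–B11, B11–B12

Every bag has size at most 4, so the width is 4 − 1 = 3 and tw(G) ≤ 3. For the lower bound: the 4 vertex sets {1,6,10}, {0}, {3}, {4,11,13,14} are disjoint, each induces a connected subgraph, and every pair is joined by at least one edge of G. Contracting each set to a single vertex therefore yields K_{4} as a minor, and since treewidth is minor-monotone, tw(G) ≥ tw(K_{4}) = 3. The upper and lower bounds meet at 3, so that is the treewidth.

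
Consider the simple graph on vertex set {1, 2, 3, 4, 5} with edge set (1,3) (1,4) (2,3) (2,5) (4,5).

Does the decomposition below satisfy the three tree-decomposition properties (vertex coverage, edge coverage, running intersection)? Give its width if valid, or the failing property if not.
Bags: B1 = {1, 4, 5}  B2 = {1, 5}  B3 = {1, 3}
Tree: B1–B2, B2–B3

No — vertex 2 appears in no bag.

A tree decomposition must satisfy three properties: every vertex lies in some bag; for every edge, both endpoints lie together in some bag; and for every vertex, the bags containing it form a connected subtree. Here vertex 2 appears in no bag, so the decomposition is invalid.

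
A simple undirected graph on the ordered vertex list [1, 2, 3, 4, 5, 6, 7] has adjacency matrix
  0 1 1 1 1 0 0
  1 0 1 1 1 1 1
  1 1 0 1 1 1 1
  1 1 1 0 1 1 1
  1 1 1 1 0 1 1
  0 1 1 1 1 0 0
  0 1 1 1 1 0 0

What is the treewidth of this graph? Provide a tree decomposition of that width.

The largest bag has 5 vertices, giving width 4; this decomposition certifies tw(G) ≤ 4. For the lower bound, the 5 vertices {1, 2, 3, 4, 5} are pairwise adjacent, and any tree decomposition puts a clique entirely inside one bag — forcing width ≥ 4. Hence tw(G) = 4 exactly.

Treewidth 4.
One optimal decomposition is:
Bags: B1 = {2, 3, 4, 5, 7}  B2 = {1, 2, 3, 4, 5}  B3 = {2, 3, 4, 5, 6}
Tree: B1–B2, B2–B3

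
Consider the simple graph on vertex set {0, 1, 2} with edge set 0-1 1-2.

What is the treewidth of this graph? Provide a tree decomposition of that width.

Treewidth 1.
One such decomposition:
Bags: B1 = {1, 2}  B2 = {0, 1}
Tree: B1–B2

Each bag holds 2 vertices, so the decomposition has width 1, which upper-bounds the treewidth. G has an edge, so its treewidth is at least 1. The upper and lower bounds meet at 1, so that is the treewidth.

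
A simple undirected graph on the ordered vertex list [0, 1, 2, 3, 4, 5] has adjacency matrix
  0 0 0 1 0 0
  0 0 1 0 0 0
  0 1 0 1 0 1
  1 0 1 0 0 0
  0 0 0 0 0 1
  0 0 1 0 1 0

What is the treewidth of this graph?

1

A width-1 tree decomposition is:
Bags: B1 = {0, 3}  B2 = {2, 3}  B3 = {2, 5}  B4 = {1, 2}  B5 = {4, 5}
Tree: B1–B2, B2–B3, B2–B4, B3–B5
The largest bag has 2 vertices, giving width 1; this decomposition certifies tw(G) ≤ 1. G has an edge, so its treewidth is at least 1. The upper and lower bounds meet at 1, so that is the treewidth.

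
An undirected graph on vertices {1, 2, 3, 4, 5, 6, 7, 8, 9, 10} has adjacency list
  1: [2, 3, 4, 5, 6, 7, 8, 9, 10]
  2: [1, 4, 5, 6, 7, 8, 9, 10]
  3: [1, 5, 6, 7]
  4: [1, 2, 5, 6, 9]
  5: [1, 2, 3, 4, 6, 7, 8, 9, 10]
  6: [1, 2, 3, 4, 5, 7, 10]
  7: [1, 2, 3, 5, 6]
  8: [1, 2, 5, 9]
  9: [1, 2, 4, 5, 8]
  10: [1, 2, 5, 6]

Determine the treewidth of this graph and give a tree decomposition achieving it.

Treewidth 4.
Bags: B1 = {1, 2, 4, 5, 6}  B2 = {1, 2, 5, 6, 7}  B3 = {1, 3, 5, 6, 7}  B4 = {1, 2, 5, 6, 10}  B5 = {1, 2, 4, 5, 9}  B6 = {1, 2, 5, 8, 9}
Tree: B1–B2, B2–B3, B2–B4, B1–B5, B5–B6

The largest bag has 5 vertices, giving width 4; this decomposition certifies tw(G) ≤ 4. On the other hand G contains the 5-clique {1, 2, 5, 8, 9}. A clique must lie in a single bag of any decomposition, so no decomposition can have width below 4. Therefore the treewidth is 4.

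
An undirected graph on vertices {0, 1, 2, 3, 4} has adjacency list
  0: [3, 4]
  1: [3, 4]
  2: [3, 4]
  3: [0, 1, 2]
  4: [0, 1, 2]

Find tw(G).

A width-2 tree decomposition is:
Bags: B1 = {2, 3, 4}  B2 = {0, 3, 4}  B3 = {1, 3, 4}
Tree: B1–B2, B2–B3
Every bag has size at most 3, so the width is 3 − 1 = 2 and tw(G) ≤ 2. For the lower bound, G contains the cycle 2–4–0–3–2, so G is not a forest; only forests have treewidth ≤ 1, hence tw(G) ≥ 2. Hence tw(G) = 2 exactly.

2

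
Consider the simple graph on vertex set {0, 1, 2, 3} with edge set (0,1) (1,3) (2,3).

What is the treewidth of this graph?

A width-1 tree decomposition is:
Bags: B1 = {2, 3}  B2 = {1, 3}  B3 = {0, 1}
Tree: B1–B2, B2–B3
Every bag has size at most 2, so the width is 2 − 1 = 1 and tw(G) ≤ 1. Since G has at least one edge (e.g. 2–3), it is not an edgeless graph, so tw(G) ≥ 1. The upper and lower bounds meet at 1, so that is the treewidth.

1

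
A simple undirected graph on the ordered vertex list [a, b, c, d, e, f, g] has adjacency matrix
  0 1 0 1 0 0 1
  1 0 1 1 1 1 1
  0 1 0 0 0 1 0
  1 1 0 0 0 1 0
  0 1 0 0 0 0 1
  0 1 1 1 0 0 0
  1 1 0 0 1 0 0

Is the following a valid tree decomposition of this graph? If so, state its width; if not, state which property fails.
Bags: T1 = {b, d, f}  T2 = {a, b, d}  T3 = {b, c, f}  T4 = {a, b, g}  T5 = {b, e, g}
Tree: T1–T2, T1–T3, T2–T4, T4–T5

Yes; width 2.

Vertex coverage: the bags together contain {a, b, c, d, e, f, g}, the full vertex set. Edge coverage: each edge of G has both endpoints in at least one bag. Running intersection: for every vertex, the bags containing it form a connected subtree. All three properties hold, so this is a valid tree decomposition of width max|bag| − 1 = 2, and hence tw(G) ≤ 2.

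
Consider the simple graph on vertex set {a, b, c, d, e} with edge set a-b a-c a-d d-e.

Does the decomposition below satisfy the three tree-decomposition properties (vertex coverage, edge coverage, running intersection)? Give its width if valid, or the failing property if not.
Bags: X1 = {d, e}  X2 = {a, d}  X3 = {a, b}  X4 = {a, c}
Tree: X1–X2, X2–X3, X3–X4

Checking the three conditions: (i) the bags cover all of {a, b, c, d, e}; (ii) for each edge, some bag contains both endpoints; (iii) the bags containing any fixed vertex form a subtree. All hold, so the decomposition is valid with width 2 − 1 = 1.

Yes; width 1.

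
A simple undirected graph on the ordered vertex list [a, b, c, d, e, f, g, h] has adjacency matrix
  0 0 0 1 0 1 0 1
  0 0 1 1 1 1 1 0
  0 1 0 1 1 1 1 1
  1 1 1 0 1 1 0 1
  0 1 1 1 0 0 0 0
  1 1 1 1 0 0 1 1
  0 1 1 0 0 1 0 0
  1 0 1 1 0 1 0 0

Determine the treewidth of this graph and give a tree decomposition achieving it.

Treewidth 3.
Bags: B1 = {b, c, d, e}  B2 = {b, c, d, f}  B3 = {c, d, f, h}  B4 = {b, c, f, g}  B5 = {a, d, f, h}
Tree: B1–B2, B2–B3, B2–B4, B3–B5

The largest bag has 4 vertices, giving width 3; this decomposition certifies tw(G) ≤ 3. On the other hand G contains the 4-clique {b, c, d, e}. A clique must lie in a single bag of any decomposition, so no decomposition can have width below 3. The upper and lower bounds meet at 3, so that is the treewidth.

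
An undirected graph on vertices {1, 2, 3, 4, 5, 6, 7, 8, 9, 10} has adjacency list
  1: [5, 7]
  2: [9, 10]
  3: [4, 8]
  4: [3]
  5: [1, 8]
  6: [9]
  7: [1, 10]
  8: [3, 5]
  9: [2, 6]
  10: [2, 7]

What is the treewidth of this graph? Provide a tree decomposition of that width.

Every bag has size at most 2, so the width is 2 − 1 = 1 and tw(G) ≤ 1. Since G has at least one edge (e.g. 4–3), it is not an edgeless graph, so tw(G) ≥ 1. Combining the bounds, tw(G) = 1.

Treewidth 1.
One optimal decomposition is:
Bags: B1 = {3, 4}  B2 = {3, 8}  B3 = {5, 8}  B4 = {1, 5}  B5 = {1, 7}  B6 = {7, 10}  B7 = {2, 10}  B8 = {2, 9}  B9 = {6, 9}
Tree: B1–B2, B2–B3, B3–B4, B4–B5, B5–B6, B6–B7, B7–B8, B8–B9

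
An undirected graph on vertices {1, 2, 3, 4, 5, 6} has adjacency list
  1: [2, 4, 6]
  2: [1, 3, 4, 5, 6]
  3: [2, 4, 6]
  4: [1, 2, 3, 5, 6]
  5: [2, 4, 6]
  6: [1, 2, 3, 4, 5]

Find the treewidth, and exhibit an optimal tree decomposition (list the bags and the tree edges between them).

Each bag holds 4 vertices, so the decomposition has width 3, which upper-bounds the treewidth. For the lower bound, the 4 vertices {1, 2, 4, 6} are pairwise adjacent, and any tree decomposition puts a clique entirely inside one bag — forcing width ≥ 3. Therefore the treewidth is 3.

Treewidth 3.
One such decomposition:
Bags: B1 = {2, 3, 4, 6}  B2 = {2, 4, 5, 6}  B3 = {1, 2, 4, 6}
Tree: B1–B2, B1–B3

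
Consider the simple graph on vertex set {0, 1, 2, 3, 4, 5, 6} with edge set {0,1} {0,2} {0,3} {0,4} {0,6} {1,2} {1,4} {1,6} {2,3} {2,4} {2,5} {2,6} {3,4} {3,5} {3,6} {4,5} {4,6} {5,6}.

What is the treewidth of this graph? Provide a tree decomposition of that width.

Every bag has size at most 5, so the width is 5 − 1 = 4 and tw(G) ≤ 4. On the other hand G contains the 5-clique {0, 1, 2, 4, 6}. A clique must lie in a single bag of any decomposition, so no decomposition can have width below 4. Combining the bounds, tw(G) = 4.

Treewidth 4.
One optimal decomposition is:
Bags: B1 = {0, 2, 3, 4, 6}  B2 = {0, 1, 2, 4, 6}  B3 = {2, 3, 4, 5, 6}
Tree: B1–B2, B1–B3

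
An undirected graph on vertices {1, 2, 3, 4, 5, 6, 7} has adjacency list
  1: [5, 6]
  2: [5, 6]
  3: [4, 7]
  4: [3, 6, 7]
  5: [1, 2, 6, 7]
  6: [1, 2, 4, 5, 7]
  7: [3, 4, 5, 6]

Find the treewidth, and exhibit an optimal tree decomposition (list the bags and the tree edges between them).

Treewidth 2.
One optimal decomposition is:
Bags: B1 = {3, 4, 7}  B2 = {4, 6, 7}  B3 = {5, 6, 7}  B4 = {2, 5, 6}  B5 = {1, 5, 6}
Tree: B1–B2, B2–B3, B3–B4, B4–B5

The largest bag has 3 vertices, giving width 2; this decomposition certifies tw(G) ≤ 2. On the other hand G contains the 3-clique {3, 4, 7}. A clique must lie in a single bag of any decomposition, so no decomposition can have width below 2. The upper and lower bounds meet at 2, so that is the treewidth.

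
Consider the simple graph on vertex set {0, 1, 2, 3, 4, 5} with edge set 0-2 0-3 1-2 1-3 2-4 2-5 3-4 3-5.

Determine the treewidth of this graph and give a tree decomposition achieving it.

Every bag has size at most 3, so the width is 3 − 1 = 2 and tw(G) ≤ 2. The edges 1–2–0–3–1 form a cycle, so G is not a tree and its treewidth is at least 2. Hence tw(G) = 2 exactly.

Treewidth 2.
Bags: B1 = {1, 2, 3}  B2 = {0, 2, 3}  B3 = {2, 3, 5}  B4 = {2, 3, 4}
Tree: B1–B2, B2–B3, B3–B4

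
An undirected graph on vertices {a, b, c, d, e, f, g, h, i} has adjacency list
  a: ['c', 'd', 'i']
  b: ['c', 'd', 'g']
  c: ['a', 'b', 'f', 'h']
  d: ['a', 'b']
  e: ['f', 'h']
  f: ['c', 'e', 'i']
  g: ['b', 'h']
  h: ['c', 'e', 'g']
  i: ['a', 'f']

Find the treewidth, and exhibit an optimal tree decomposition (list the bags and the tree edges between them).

Treewidth 3.
Bags: B1 = {a, e, f, i}  B2 = {a, c, e, f}  B3 = {a, c, e, h}  B4 = {a, c, d, h}  B5 = {b, c, d, h}  B6 = {b, d, g, h}
Tree: B1–B2, B2–B3, B3–B4, B4–B5, B5–B6

The largest bag has 4 vertices, giving width 3; this decomposition certifies tw(G) ≤ 3. For the lower bound: the 4 vertex sets {e,f,i}, {a}, {c}, {b,d,g,h} are disjoint, each induces a connected subgraph, and every pair is joined by at least one edge of G. Contracting each set to a single vertex therefore yields K_{4} as a minor, and since treewidth is minor-monotone, tw(G) ≥ tw(K_{4}) = 3. Hence tw(G) = 3 exactly.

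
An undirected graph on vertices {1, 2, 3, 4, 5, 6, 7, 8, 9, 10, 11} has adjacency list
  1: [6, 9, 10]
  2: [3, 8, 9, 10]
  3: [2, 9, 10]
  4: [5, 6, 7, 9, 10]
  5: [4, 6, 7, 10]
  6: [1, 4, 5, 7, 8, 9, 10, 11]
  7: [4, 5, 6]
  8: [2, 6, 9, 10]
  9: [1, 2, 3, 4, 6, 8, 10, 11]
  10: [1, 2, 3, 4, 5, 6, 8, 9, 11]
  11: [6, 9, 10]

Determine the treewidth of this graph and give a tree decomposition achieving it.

Treewidth 3.
One optimal decomposition is:
Bags: B1 = {2, 8, 9, 10}  B2 = {6, 8, 9, 10}  B3 = {1, 6, 9, 10}  B4 = {2, 3, 9, 10}  B5 = {4, 6, 9, 10}  B6 = {6, 9, 10, 11}  B7 = {4, 5, 6, 10}  B8 = {4, 5, 6, 7}
Tree: B1–B2, B2–B3, B1–B4, B3–B5, B5–B6, B5–B7, B7–B8

The largest bag has 4 vertices, giving width 3; this decomposition certifies tw(G) ≤ 3. Conversely, {2, 8, 9, 10} is a clique of size 4, and the vertices of any clique must share a bag in every tree decomposition; so some bag has ≥ 4 vertices and tw(G) ≥ 3. Therefore the treewidth is 3.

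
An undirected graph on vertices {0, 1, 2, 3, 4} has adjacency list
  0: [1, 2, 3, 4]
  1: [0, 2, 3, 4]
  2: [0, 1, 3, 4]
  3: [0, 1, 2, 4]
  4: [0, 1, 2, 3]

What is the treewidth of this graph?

A width-4 tree decomposition is:
Bags: B1 = {0, 1, 2, 3, 4}
Tree: (single bag)
With just one bag of size 5, the width is 5 − 1 = 4, so tw(G) ≤ 4. Conversely, {0, 1, 2, 3, 4} is a clique of size 5, and the vertices of any clique must share a bag in every tree decomposition; so some bag has ≥ 5 vertices and tw(G) ≥ 4. Hence tw(G) = 4 exactly.

4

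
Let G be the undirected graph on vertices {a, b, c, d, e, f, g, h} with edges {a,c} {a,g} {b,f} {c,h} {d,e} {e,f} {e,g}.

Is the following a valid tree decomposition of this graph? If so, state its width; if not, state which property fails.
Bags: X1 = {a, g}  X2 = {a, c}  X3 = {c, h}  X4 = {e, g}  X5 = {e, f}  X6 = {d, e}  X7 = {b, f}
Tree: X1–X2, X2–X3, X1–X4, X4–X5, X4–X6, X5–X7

Vertex coverage: the bags together contain {a, b, c, d, e, f, g, h}, the full vertex set. Edge coverage: each edge of G has both endpoints in at least one bag. Running intersection: for every vertex, the bags containing it form a connected subtree. All three properties hold, so this is a valid tree decomposition of width max|bag| − 1 = 1, and hence tw(G) ≤ 1.

Yes; width 1.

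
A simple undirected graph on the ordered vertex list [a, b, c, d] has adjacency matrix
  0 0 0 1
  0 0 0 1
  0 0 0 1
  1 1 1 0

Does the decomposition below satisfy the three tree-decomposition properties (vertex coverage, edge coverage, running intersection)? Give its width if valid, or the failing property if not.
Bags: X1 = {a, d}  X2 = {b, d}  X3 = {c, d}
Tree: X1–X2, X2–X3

Yes; width 1.

Vertex coverage: the bags together contain {a, b, c, d}, the full vertex set. Edge coverage: each edge of G has both endpoints in at least one bag. Running intersection: for every vertex, the bags containing it form a connected subtree. All three properties hold, so this is a valid tree decomposition of width max|bag| − 1 = 1, and hence tw(G) ≤ 1.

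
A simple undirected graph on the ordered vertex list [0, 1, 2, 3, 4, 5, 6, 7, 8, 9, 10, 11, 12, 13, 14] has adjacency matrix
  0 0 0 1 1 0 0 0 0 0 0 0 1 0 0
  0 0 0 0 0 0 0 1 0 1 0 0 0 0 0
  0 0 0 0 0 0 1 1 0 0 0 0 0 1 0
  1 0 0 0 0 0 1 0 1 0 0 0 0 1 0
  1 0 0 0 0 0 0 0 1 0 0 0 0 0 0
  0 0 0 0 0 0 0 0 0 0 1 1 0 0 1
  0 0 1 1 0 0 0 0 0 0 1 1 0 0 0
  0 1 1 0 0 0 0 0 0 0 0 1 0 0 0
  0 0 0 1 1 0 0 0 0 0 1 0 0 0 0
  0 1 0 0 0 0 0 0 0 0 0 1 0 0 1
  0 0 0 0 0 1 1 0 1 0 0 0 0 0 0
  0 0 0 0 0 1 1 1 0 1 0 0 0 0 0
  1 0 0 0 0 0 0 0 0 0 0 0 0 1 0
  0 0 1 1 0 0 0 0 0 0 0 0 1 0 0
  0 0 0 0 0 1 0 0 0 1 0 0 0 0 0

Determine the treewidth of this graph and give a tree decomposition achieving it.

Each bag holds 4 vertices, so the decomposition has width 3, which upper-bounds the treewidth. For the lower bound: the 4 vertex sets {1,9,14}, {7}, {11}, {2,5,6,10} are disjoint, each induces a connected subgraph, and every pair is joined by at least one edge of G. Contracting each set to a single vertex therefore yields K_{4} as a minor, and since treewidth is minor-monotone, tw(G) ≥ tw(K_{4}) = 3. Combining the bounds, tw(G) = 3.

Treewidth 3.
One such decomposition:
Bags: B1 = {1, 7, 9, 14}  B2 = {7, 9, 11, 14}  B3 = {5, 7, 11, 14}  B4 = {2, 5, 7, 11}  B5 = {2, 5, 6, 11}  B6 = {2, 5, 6, 10}  B7 = {2, 6, 10, 13}  B8 = {3, 6, 10, 13}  B9 = {3, 8, 10, 13}  B10 = {3, 8, 12, 13}  B11 = {0, 3, 8, 12}  B12 = {0, 4, 8, 12}
Tree: B1–B2, B2–B3, B3–B4, B4–B5, B5–B6, B6–B7, B7–B8, B8–B9, B9–B10, B10–B11, B11–B12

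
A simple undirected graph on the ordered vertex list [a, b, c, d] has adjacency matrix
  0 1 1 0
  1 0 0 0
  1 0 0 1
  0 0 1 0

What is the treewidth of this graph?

A width-1 tree decomposition is:
Bags: B1 = {c, d}  B2 = {a, c}  B3 = {a, b}
Tree: B1–B2, B2–B3
The largest bag has 2 vertices, giving width 1; this decomposition certifies tw(G) ≤ 1. G has an edge, so its treewidth is at least 1. Combining the bounds, tw(G) = 1.

1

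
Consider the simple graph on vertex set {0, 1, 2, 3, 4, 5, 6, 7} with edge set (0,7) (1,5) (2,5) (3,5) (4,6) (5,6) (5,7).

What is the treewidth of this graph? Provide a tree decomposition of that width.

Treewidth 1.
One such decomposition:
Bags: B1 = {1, 5}  B2 = {5, 7}  B3 = {5, 6}  B4 = {0, 7}  B5 = {3, 5}  B6 = {4, 6}  B7 = {2, 5}
Tree: B1–B2, B2–B3, B2–B4, B3–B5, B3–B6, B5–B7

The largest bag has 2 vertices, giving width 1; this decomposition certifies tw(G) ≤ 1. G has an edge, so its treewidth is at least 1. The upper and lower bounds meet at 1, so that is the treewidth.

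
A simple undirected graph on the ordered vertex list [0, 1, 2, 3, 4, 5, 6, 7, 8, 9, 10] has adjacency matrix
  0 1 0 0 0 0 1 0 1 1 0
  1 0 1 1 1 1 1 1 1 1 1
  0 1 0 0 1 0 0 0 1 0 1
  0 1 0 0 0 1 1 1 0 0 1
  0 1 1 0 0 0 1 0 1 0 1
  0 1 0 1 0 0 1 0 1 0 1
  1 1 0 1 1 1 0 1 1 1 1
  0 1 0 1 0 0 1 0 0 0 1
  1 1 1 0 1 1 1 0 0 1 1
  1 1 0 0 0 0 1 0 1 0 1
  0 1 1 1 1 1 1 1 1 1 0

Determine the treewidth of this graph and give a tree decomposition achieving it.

Each bag holds 5 vertices, so the decomposition has width 4, which upper-bounds the treewidth. On the other hand G contains the 5-clique {1, 2, 4, 8, 10}. A clique must lie in a single bag of any decomposition, so no decomposition can have width below 4. Therefore the treewidth is 4.

Treewidth 4.
One such decomposition:
Bags: B1 = {1, 6, 8, 9, 10}  B2 = {1, 5, 6, 8, 10}  B3 = {0, 1, 6, 8, 9}  B4 = {1, 3, 5, 6, 10}  B5 = {1, 4, 6, 8, 10}  B6 = {1, 3, 6, 7, 10}  B7 = {1, 2, 4, 8, 10}
Tree: B1–B2, B1–B3, B2–B4, B2–B5, B4–B6, B5–B7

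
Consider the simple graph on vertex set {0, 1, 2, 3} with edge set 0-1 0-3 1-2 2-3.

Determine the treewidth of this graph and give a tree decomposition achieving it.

Treewidth 2.
One optimal decomposition is:
Bags: B1 = {0, 1, 3}  B2 = {1, 2, 3}
Tree: B1–B2

Every bag has size at most 3, so the width is 3 − 1 = 2 and tw(G) ≤ 2. Since 1–0–3–2–1 is a cycle in G, G is not acyclic. Forests are exactly the graphs of treewidth ≤ 1, so tw(G) ≥ 2. Therefore the treewidth is 2.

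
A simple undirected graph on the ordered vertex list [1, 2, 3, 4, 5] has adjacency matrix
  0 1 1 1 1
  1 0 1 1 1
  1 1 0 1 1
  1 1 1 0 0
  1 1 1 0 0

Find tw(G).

3

A width-3 tree decomposition is:
Bags: B1 = {1, 2, 3, 5}  B2 = {1, 2, 3, 4}
Tree: B1–B2
Each bag holds 4 vertices, so the decomposition has width 3, which upper-bounds the treewidth. Conversely, {1, 2, 3, 4} is a clique of size 4, and the vertices of any clique must share a bag in every tree decomposition; so some bag has ≥ 4 vertices and tw(G) ≥ 3. Combining the bounds, tw(G) = 3.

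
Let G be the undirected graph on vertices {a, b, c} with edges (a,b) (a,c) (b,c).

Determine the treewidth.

A width-2 tree decomposition is:
Bags: B1 = {a, b, c}
Tree: (single bag)
With just one bag of size 3, the width is 3 − 1 = 2, so tw(G) ≤ 2. For the lower bound, the 3 vertices {a, b, c} are pairwise adjacent, and any tree decomposition puts a clique entirely inside one bag — forcing width ≥ 2. Combining the bounds, tw(G) = 2.

2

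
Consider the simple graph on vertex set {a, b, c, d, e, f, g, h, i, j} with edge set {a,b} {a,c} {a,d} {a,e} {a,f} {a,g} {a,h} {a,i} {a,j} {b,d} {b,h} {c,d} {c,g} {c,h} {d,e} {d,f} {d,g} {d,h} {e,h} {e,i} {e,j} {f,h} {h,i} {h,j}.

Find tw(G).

3

A width-3 tree decomposition is:
Bags: B1 = {a, c, d, h}  B2 = {a, d, e, h}  B3 = {a, b, d, h}  B4 = {a, e, h, i}  B5 = {a, e, h, j}  B6 = {a, c, d, g}  B7 = {a, d, f, h}
Tree: B1–B2, B2–B3, B2–B4, B2–B5, B1–B6, B2–B7
Every bag has size at most 4, so the width is 4 − 1 = 3 and tw(G) ≤ 3. Conversely, {a, c, d, g} is a clique of size 4, and the vertices of any clique must share a bag in every tree decomposition; so some bag has ≥ 4 vertices and tw(G) ≥ 3. Hence tw(G) = 3 exactly.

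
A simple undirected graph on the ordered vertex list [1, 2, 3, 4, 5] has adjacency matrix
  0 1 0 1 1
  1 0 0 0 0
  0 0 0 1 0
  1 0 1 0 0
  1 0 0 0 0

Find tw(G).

A width-1 tree decomposition is:
Bags: B1 = {1, 4}  B2 = {1, 2}  B3 = {1, 5}  B4 = {3, 4}
Tree: B1–B2, B1–B3, B1–B4
Every bag has size at most 2, so the width is 2 − 1 = 1 and tw(G) ≤ 1. Any graph with an edge has treewidth ≥ 1, and G has the edge 1–4. Hence tw(G) = 1 exactly.

1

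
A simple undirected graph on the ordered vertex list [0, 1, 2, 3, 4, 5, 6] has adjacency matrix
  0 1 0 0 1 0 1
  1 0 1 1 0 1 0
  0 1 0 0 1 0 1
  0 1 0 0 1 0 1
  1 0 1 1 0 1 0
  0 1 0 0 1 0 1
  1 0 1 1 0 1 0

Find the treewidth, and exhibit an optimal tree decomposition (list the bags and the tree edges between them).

Treewidth 3.
Bags: B1 = {0, 1, 4, 6}  B2 = {1, 3, 4, 6}  B3 = {1, 4, 5, 6}  B4 = {1, 2, 4, 6}
Tree: B1–B2, B2–B3, B3–B4

The largest bag has 4 vertices, giving width 3; this decomposition certifies tw(G) ≤ 3. For the lower bound: the 4 vertex sets {0,4}, {1,3}, {6}, {5} are disjoint, each induces a connected subgraph, and every pair is joined by at least one edge of G. Contracting each set to a single vertex therefore yields K_{4} as a minor, and since treewidth is minor-monotone, tw(G) ≥ tw(K_{4}) = 3. The upper and lower bounds meet at 3, so that is the treewidth.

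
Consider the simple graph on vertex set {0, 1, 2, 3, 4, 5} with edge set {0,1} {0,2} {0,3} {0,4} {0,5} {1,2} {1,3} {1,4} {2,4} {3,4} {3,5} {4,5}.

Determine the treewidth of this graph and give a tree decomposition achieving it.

Each bag holds 4 vertices, so the decomposition has width 3, which upper-bounds the treewidth. For the lower bound, the 4 vertices {0, 1, 2, 4} are pairwise adjacent, and any tree decomposition puts a clique entirely inside one bag — forcing width ≥ 3. Hence tw(G) = 3 exactly.

Treewidth 3.
Bags: B1 = {0, 1, 3, 4}  B2 = {0, 3, 4, 5}  B3 = {0, 1, 2, 4}
Tree: B1–B2, B1–B3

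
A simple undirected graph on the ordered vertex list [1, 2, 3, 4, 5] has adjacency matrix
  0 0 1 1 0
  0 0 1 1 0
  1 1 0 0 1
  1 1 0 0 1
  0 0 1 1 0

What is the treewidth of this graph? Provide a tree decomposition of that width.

Treewidth 2.
Bags: B1 = {3, 4, 5}  B2 = {1, 3, 4}  B3 = {2, 3, 4}
Tree: B1–B2, B2–B3

Each bag holds 3 vertices, so the decomposition has width 2, which upper-bounds the treewidth. Since 5–3–1–4–5 is a cycle in G, G is not acyclic. Forests are exactly the graphs of treewidth ≤ 1, so tw(G) ≥ 2. Hence tw(G) = 2 exactly.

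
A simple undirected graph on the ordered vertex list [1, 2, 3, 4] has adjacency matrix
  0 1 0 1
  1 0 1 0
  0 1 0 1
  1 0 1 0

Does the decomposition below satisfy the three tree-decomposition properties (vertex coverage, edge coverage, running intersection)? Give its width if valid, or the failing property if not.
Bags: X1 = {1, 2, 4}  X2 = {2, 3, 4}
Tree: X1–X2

Every vertex of G appears in some bag (union = {1, 2, 3, 4}); every edge is covered by a bag; and for each vertex v the set of bags containing v is connected in the bag tree. The decomposition is therefore valid. The largest bag has 3 vertices, so the width is 2.

Yes; width 2.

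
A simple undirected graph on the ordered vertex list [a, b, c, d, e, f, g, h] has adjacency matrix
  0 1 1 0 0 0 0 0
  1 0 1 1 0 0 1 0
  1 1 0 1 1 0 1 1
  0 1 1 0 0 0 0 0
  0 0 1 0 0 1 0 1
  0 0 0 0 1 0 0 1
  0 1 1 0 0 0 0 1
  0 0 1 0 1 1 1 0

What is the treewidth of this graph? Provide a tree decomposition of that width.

Treewidth 2.
One such decomposition:
Bags: B1 = {c, g, h}  B2 = {b, c, g}  B3 = {c, e, h}  B4 = {a, b, c}  B5 = {e, f, h}  B6 = {b, c, d}
Tree: B1–B2, B1–B3, B2–B4, B3–B5, B4–B6

Every bag has size at most 3, so the width is 3 − 1 = 2 and tw(G) ≤ 2. Conversely, {c, e, h} is a clique of size 3, and the vertices of any clique must share a bag in every tree decomposition; so some bag has ≥ 3 vertices and tw(G) ≥ 2. Hence tw(G) = 2 exactly.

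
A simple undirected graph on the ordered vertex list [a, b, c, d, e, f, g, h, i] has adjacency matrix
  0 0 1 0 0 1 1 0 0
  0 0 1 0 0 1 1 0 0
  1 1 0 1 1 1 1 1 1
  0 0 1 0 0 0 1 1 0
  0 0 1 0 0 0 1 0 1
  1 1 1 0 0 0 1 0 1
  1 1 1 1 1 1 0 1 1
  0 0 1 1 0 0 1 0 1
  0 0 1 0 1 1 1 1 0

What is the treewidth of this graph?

A width-3 tree decomposition is:
Bags: B1 = {c, f, g, i}  B2 = {b, c, f, g}  B3 = {c, e, g, i}  B4 = {c, g, h, i}  B5 = {c, d, g, h}  B6 = {a, c, f, g}
Tree: B1–B2, B1–B3, B1–B4, B4–B5, B2–B6
Each bag holds 4 vertices, so the decomposition has width 3, which upper-bounds the treewidth. On the other hand G contains the 4-clique {c, d, g, h}. A clique must lie in a single bag of any decomposition, so no decomposition can have width below 3. Combining the bounds, tw(G) = 3.

3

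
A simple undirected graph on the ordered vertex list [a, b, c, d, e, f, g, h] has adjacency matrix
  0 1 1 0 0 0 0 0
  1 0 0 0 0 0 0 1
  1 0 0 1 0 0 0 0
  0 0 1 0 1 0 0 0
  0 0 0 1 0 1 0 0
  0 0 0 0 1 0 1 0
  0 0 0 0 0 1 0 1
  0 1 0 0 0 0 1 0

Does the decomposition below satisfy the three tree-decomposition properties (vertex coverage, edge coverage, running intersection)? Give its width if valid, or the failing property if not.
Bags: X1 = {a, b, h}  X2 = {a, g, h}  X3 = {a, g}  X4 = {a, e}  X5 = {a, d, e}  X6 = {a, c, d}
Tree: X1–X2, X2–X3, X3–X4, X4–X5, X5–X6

A tree decomposition must satisfy three properties: every vertex lies in some bag; for every edge, both endpoints lie together in some bag; and for every vertex, the bags containing it form a connected subtree. Here vertex f appears in no bag, so the decomposition is invalid.

No — vertex f appears in no bag.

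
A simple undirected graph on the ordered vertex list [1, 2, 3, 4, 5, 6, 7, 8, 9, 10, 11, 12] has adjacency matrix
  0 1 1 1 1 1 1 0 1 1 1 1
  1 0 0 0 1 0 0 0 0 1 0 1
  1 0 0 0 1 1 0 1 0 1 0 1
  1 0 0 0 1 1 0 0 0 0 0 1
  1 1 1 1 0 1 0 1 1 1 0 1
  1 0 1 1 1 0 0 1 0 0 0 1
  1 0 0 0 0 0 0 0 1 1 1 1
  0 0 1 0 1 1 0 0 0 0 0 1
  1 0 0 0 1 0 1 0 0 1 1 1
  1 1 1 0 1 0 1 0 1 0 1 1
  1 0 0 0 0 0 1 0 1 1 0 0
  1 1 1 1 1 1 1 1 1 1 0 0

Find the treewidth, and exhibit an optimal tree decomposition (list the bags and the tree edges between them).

Every bag has size at most 5, so the width is 5 − 1 = 4 and tw(G) ≤ 4. Conversely, {3, 5, 6, 8, 12} is a clique of size 5, and the vertices of any clique must share a bag in every tree decomposition; so some bag has ≥ 5 vertices and tw(G) ≥ 4. The upper and lower bounds meet at 4, so that is the treewidth.

Treewidth 4.
One such decomposition:
Bags: B1 = {1, 2, 5, 10, 12}  B2 = {1, 5, 9, 10, 12}  B3 = {1, 7, 9, 10, 12}  B4 = {1, 3, 5, 10, 12}  B5 = {1, 3, 5, 6, 12}  B6 = {1, 7, 9, 10, 11}  B7 = {3, 5, 6, 8, 12}  B8 = {1, 4, 5, 6, 12}
Tree: B1–B2, B2–B3, B2–B4, B4–B5, B3–B6, B5–B7, B5–B8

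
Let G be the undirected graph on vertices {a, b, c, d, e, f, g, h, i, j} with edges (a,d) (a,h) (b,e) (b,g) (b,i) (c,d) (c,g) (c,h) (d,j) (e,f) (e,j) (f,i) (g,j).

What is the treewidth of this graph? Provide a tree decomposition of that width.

Treewidth 2.
Bags: B1 = {b, f, i}  B2 = {b, e, f}  B3 = {b, e, g}  B4 = {e, g, j}  B5 = {c, g, j}  B6 = {c, d, j}  B7 = {c, d, h}  B8 = {a, d, h}
Tree: B1–B2, B2–B3, B3–B4, B4–B5, B5–B6, B6–B7, B7–B8

Every bag has size at most 3, so the width is 3 − 1 = 2 and tw(G) ≤ 2. The edges i–f–e–b–i form a cycle, so G is not a tree and its treewidth is at least 2. Combining the bounds, tw(G) = 2.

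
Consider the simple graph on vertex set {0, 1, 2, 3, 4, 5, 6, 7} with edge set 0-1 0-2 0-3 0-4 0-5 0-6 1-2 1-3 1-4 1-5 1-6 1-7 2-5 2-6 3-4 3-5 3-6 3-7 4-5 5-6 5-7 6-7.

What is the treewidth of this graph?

4

A width-4 tree decomposition is:
Bags: B1 = {0, 1, 3, 5, 6}  B2 = {1, 3, 5, 6, 7}  B3 = {0, 1, 2, 5, 6}  B4 = {0, 1, 3, 4, 5}
Tree: B1–B2, B1–B3, B1–B4
Each bag holds 5 vertices, so the decomposition has width 4, which upper-bounds the treewidth. On the other hand G contains the 5-clique {0, 1, 2, 5, 6}. A clique must lie in a single bag of any decomposition, so no decomposition can have width below 4. Combining the bounds, tw(G) = 4.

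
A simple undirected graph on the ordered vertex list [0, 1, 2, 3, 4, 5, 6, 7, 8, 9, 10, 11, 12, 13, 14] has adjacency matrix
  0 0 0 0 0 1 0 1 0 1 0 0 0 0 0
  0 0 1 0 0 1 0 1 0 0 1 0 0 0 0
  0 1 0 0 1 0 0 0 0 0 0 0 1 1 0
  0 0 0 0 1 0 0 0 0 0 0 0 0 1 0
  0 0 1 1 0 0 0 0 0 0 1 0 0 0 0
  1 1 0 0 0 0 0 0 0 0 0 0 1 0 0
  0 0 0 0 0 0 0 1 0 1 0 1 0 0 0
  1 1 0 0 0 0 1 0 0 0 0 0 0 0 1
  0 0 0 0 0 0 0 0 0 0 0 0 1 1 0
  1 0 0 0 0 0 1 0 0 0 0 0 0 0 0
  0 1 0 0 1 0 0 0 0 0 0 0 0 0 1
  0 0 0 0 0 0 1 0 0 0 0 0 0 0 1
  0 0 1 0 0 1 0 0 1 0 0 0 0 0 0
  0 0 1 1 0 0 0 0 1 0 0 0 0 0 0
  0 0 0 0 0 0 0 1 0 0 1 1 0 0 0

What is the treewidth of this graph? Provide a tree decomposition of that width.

Every bag has size at most 4, so the width is 4 − 1 = 3 and tw(G) ≤ 3. For the lower bound: the 4 vertex sets {6,9,11}, {14}, {7}, {0,1,5,10} are disjoint, each induces a connected subgraph, and every pair is joined by at least one edge of G. Contracting each set to a single vertex therefore yields K_{4} as a minor, and since treewidth is minor-monotone, tw(G) ≥ tw(K_{4}) = 3. The upper and lower bounds meet at 3, so that is the treewidth.

Treewidth 3.
One such decomposition:
Bags: B1 = {6, 9, 11, 14}  B2 = {6, 7, 9, 14}  B3 = {0, 7, 9, 14}  B4 = {0, 7, 10, 14}  B5 = {0, 1, 7, 10}  B6 = {0, 1, 5, 10}  B7 = {1, 4, 5, 10}  B8 = {1, 2, 4, 5}  B9 = {2, 4, 5, 12}  B10 = {2, 3, 4, 12}  B11 = {2, 3, 12, 13}  B12 = {3, 8, 12, 13}
Tree: B1–B2, B2–B3, B3–B4, B4–B5, B5–B6, B6–B7, B7–B8, B8–B9, B9–B10, B10–B11, B11–B12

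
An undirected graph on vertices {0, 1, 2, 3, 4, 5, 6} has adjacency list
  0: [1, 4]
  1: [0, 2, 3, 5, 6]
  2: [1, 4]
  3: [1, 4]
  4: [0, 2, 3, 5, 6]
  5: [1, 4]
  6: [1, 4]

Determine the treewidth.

A width-2 tree decomposition is:
Bags: B1 = {1, 4, 6}  B2 = {1, 4, 5}  B3 = {0, 1, 4}  B4 = {1, 2, 4}  B5 = {1, 3, 4}
Tree: B1–B2, B2–B3, B3–B4, B4–B5
Every bag has size at most 3, so the width is 3 − 1 = 2 and tw(G) ≤ 2. Since 4–6–1–5–4 is a cycle in G, G is not acyclic. Forests are exactly the graphs of treewidth ≤ 1, so tw(G) ≥ 2. The upper and lower bounds meet at 2, so that is the treewidth.

2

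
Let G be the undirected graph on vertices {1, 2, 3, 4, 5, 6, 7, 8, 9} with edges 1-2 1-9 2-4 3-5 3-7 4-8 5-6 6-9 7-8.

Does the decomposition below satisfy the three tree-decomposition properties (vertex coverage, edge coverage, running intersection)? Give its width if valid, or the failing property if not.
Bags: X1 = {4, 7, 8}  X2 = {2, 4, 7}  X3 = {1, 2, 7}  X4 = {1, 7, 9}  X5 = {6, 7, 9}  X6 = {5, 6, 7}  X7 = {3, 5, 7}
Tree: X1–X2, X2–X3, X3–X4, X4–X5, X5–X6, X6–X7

Yes; width 2.

Vertex coverage: the bags together contain {1, 2, 3, 4, 5, 6, 7, 8, 9}, the full vertex set. Edge coverage: each edge of G has both endpoints in at least one bag. Running intersection: for every vertex, the bags containing it form a connected subtree. All three properties hold, so this is a valid tree decomposition of width max|bag| − 1 = 2, and hence tw(G) ≤ 2.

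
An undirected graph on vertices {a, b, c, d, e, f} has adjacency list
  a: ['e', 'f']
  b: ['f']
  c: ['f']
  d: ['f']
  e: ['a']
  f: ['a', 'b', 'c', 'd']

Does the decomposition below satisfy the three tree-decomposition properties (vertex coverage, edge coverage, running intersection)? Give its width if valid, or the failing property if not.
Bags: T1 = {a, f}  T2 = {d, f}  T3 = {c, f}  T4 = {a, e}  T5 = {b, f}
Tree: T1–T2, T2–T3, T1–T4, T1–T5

Yes; width 1.

Every vertex of G appears in some bag (union = {a, b, c, d, e, f}); every edge is covered by a bag; and for each vertex v the set of bags containing v is connected in the bag tree. The decomposition is therefore valid. The largest bag has 2 vertices, so the width is 1.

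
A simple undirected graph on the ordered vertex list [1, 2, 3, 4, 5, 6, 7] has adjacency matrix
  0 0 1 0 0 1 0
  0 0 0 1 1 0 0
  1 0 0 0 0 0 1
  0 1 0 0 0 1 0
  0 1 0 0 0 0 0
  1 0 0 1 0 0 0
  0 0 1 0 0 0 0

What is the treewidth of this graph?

A width-1 tree decomposition is:
Bags: B1 = {3, 7}  B2 = {1, 3}  B3 = {1, 6}  B4 = {4, 6}  B5 = {2, 4}  B6 = {2, 5}
Tree: B1–B2, B2–B3, B3–B4, B4–B5, B5–B6
The largest bag has 2 vertices, giving width 1; this decomposition certifies tw(G) ≤ 1. Since G has at least one edge (e.g. 7–3), it is not an edgeless graph, so tw(G) ≥ 1. Hence tw(G) = 1 exactly.

1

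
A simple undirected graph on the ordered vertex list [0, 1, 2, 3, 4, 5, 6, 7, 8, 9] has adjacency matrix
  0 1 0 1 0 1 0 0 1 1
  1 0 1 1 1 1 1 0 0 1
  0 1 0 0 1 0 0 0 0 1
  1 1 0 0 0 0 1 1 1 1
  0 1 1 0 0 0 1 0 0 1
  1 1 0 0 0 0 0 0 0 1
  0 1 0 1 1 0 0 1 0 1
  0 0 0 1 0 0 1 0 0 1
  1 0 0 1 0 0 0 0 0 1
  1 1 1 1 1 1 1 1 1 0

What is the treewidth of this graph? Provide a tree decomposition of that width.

Treewidth 3.
Bags: B1 = {1, 3, 6, 9}  B2 = {3, 6, 7, 9}  B3 = {0, 1, 3, 9}  B4 = {1, 4, 6, 9}  B5 = {0, 3, 8, 9}  B6 = {1, 2, 4, 9}  B7 = {0, 1, 5, 9}
Tree: B1–B2, B1–B3, B1–B4, B3–B5, B4–B6, B3–B7

Every bag has size at most 4, so the width is 4 − 1 = 3 and tw(G) ≤ 3. For the lower bound, the 4 vertices {0, 3, 8, 9} are pairwise adjacent, and any tree decomposition puts a clique entirely inside one bag — forcing width ≥ 3. Combining the bounds, tw(G) = 3.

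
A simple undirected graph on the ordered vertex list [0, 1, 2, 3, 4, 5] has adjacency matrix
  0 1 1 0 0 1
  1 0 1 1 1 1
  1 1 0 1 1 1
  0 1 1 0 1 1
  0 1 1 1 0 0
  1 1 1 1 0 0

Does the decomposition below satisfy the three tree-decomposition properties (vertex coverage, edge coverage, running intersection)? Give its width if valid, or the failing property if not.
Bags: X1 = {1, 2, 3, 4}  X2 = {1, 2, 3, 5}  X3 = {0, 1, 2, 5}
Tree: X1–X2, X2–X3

Every vertex of G appears in some bag (union = {0, 1, 2, 3, 4, 5}); every edge is covered by a bag; and for each vertex v the set of bags containing v is connected in the bag tree. The decomposition is therefore valid. The largest bag has 4 vertices, so the width is 3.

Yes; width 3.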